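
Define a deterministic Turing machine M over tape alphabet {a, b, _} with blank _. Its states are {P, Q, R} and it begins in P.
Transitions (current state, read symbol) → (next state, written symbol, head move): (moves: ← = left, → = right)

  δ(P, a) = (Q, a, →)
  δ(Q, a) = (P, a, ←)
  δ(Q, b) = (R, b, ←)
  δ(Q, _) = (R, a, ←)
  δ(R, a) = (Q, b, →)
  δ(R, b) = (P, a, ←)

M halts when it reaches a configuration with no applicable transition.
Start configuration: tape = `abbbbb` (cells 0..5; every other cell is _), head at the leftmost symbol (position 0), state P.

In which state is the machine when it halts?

P | _[a]bbbbb   read a → write a, move →, go to Q
Q | _a[b]bbbb   read b → write b, move ←, go to R
R | _[a]bbbbb   read a → write b, move →, go to Q
Q | _b[b]bbbb   read b → write b, move ←, go to R
R | _[b]bbbbb   read b → write a, move ←, go to P
P | [_]abbbbb
No transition is defined for (P, _); M halts in state P.

P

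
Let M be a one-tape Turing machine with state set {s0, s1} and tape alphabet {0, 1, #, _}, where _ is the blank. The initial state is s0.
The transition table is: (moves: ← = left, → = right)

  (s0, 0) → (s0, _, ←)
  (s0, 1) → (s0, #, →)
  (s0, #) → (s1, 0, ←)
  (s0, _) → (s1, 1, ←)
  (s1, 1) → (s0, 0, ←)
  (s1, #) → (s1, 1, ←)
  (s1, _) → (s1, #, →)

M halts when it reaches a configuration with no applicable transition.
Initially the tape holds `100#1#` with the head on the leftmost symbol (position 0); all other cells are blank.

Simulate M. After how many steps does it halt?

state=s0 head=0 tape=_[1]00#1#   (s0,1)→(s0,#,→)
state=s0 head=1 tape=_#[0]0#1#   (s0,0)→(s0,_,←)
state=s0 head=0 tape=_[#]_0#1#   (s0,#)→(s1,0,←)
state=s1 head=-1 tape=[_]0_0#1#   (s1,_)→(s1,#,→)
state=s1 head=0 tape=#[0]_0#1#
M halts after 4 transitions.

4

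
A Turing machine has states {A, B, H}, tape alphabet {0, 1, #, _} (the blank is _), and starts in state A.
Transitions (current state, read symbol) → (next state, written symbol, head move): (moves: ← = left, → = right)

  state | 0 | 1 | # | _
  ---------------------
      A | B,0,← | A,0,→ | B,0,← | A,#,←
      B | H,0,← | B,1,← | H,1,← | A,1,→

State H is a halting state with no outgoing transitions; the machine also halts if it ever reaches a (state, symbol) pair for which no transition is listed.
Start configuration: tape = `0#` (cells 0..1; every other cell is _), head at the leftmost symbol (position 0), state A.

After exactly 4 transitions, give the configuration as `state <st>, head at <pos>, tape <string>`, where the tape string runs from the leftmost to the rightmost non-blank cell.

state=A head=0 tape=__[0]#   (A,0)→(B,0,←)
state=B head=-1 tape=_[_]0#   (B,_)→(A,1,→)
state=A head=0 tape=_1[0]#   (A,0)→(B,0,←)
state=B head=-1 tape=_[1]0#   (B,1)→(B,1,←)
state=B head=-2 tape=[_]10#
After 4 steps: state B, head at -2, tape 10#.

state B, head at -2, tape 10#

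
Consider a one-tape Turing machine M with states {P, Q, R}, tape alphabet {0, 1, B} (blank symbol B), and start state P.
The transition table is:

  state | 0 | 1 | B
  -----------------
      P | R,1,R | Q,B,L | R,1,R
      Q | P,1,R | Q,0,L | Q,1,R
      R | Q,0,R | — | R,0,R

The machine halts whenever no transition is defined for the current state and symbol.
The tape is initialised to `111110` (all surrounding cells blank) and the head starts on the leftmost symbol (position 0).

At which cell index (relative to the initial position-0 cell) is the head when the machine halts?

3

P | BB[1]11110   read 1 → write B, move L, go to Q
Q | B[B]B11110   read B → write 1, move R, go to Q
Q | B1[B]11110   read B → write 1, move R, go to Q
Q | B11[1]1110   read 1 → write 0, move L, go to Q
Q | B1[1]01110   read 1 → write 0, move L, go to Q
Q | B[1]001110   read 1 → write 0, move L, go to Q
Q | [B]0001110   read B → write 1, move R, go to Q
Q | 1[0]001110   read 0 → write 1, move R, go to P
P | 11[0]01110   read 0 → write 1, move R, go to R
R | 111[0]1110   read 0 → write 0, move R, go to Q
Q | 1110[1]110   read 1 → write 0, move L, go to Q
Q | 111[0]0110   read 0 → write 1, move R, go to P
P | 1111[0]110   read 0 → write 1, move R, go to R
R | 11111[1]10
At halt the head is at cell 3.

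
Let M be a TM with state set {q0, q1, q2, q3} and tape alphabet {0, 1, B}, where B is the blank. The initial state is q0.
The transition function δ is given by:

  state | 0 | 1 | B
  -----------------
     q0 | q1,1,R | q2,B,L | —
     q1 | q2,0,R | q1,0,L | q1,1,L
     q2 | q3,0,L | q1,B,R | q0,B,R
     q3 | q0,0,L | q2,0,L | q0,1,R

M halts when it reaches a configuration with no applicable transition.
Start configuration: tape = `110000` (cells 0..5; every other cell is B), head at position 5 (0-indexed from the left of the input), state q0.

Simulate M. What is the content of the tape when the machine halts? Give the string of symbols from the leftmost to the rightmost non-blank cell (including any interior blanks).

q0 | 11000[0]B   read 0 → write 1, move R, go to q1
q1 | 110001[B]   read B → write 1, move L, go to q1
q1 | 11000[1]1   read 1 → write 0, move L, go to q1
q1 | 1100[0]01   read 0 → write 0, move R, go to q2
q2 | 11000[0]1   read 0 → write 0, move L, go to q3
q3 | 1100[0]01   read 0 → write 0, move L, go to q0
q0 | 110[0]001   read 0 → write 1, move R, go to q1
q1 | 1101[0]01   read 0 → write 0, move R, go to q2
q2 | 11010[0]1   read 0 → write 0, move L, go to q3
q3 | 1101[0]01   read 0 → write 0, move L, go to q0
q0 | 110[1]001   read 1 → write B, move L, go to q2
q2 | 11[0]B001   read 0 → write 0, move L, go to q3
q3 | 1[1]0B001   read 1 → write 0, move L, go to q2
q2 | [1]00B001   read 1 → write B, move R, go to q1
q1 | B[0]0B001   read 0 → write 0, move R, go to q2
q2 | B0[0]B001   read 0 → write 0, move L, go to q3
q3 | B[0]0B001   read 0 → write 0, move L, go to q0
q0 | [B]00B001
The non-blank tape span at halt is 00B001.

00B001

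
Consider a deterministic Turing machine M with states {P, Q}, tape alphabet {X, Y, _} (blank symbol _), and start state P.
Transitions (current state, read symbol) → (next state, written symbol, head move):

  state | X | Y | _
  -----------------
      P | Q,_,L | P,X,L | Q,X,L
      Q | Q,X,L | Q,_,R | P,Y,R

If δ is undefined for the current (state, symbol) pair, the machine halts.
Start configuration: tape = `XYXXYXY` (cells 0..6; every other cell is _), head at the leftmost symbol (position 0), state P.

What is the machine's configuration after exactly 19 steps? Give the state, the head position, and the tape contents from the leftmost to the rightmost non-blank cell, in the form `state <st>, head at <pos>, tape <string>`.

state P, head at 1, tape YXXXYXY

state=P head=0 tape=__[X]YXXYXY   (P,X)→(Q,_,L)
state=Q head=-1 tape=_[_]_YXXYXY   (Q,_)→(P,Y,R)
state=P head=0 tape=_Y[_]YXXYXY   (P,_)→(Q,X,L)
state=Q head=-1 tape=_[Y]XYXXYXY   (Q,Y)→(Q,_,R)
state=Q head=0 tape=__[X]YXXYXY   (Q,X)→(Q,X,L)
state=Q head=-1 tape=_[_]XYXXYXY   (Q,_)→(P,Y,R)
state=P head=0 tape=_Y[X]YXXYXY   (P,X)→(Q,_,L)
state=Q head=-1 tape=_[Y]_YXXYXY   (Q,Y)→(Q,_,R)
state=Q head=0 tape=__[_]YXXYXY   (Q,_)→(P,Y,R)
state=P head=1 tape=__Y[Y]XXYXY   (P,Y)→(P,X,L)
state=P head=0 tape=__[Y]XXXYXY   (P,Y)→(P,X,L)
state=P head=-1 tape=_[_]XXXXYXY   (P,_)→(Q,X,L)
state=Q head=-2 tape=[_]XXXXXYXY   (Q,_)→(P,Y,R)
state=P head=-1 tape=Y[X]XXXXYXY   (P,X)→(Q,_,L)
state=Q head=-2 tape=[Y]_XXXXYXY   (Q,Y)→(Q,_,R)
state=Q head=-1 tape=_[_]XXXXYXY   (Q,_)→(P,Y,R)
state=P head=0 tape=_Y[X]XXXYXY   (P,X)→(Q,_,L)
state=Q head=-1 tape=_[Y]_XXXYXY   (Q,Y)→(Q,_,R)
state=Q head=0 tape=__[_]XXXYXY   (Q,_)→(P,Y,R)
state=P head=1 tape=__Y[X]XXYXY
After 19 steps: state P, head at 1, tape YXXXYXY.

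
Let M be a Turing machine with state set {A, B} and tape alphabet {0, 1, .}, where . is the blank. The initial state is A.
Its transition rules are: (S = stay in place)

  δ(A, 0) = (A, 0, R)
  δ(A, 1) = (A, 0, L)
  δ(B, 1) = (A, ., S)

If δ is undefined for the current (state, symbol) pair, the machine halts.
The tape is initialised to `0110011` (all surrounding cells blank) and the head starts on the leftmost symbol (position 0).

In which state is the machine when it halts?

A | [0]110011.   read 0 → write 0, move R, go to A
A | 0[1]10011.   read 1 → write 0, move L, go to A
A | [0]010011.   read 0 → write 0, move R, go to A
A | 0[0]10011.   read 0 → write 0, move R, go to A
A | 00[1]0011.   read 1 → write 0, move L, go to A
A | 0[0]00011.   read 0 → write 0, move R, go to A
A | 00[0]0011.   read 0 → write 0, move R, go to A
A | 000[0]011.   read 0 → write 0, move R, go to A
A | 0000[0]11.   read 0 → write 0, move R, go to A
A | 00000[1]1.   read 1 → write 0, move L, go to A
A | 0000[0]01.   read 0 → write 0, move R, go to A
A | 00000[0]1.   read 0 → write 0, move R, go to A
A | 000000[1].   read 1 → write 0, move L, go to A
A | 00000[0]0.   read 0 → write 0, move R, go to A
A | 000000[0].   read 0 → write 0, move R, go to A
A | 0000000[.]
No transition is defined for (A, .); M halts in state A.

A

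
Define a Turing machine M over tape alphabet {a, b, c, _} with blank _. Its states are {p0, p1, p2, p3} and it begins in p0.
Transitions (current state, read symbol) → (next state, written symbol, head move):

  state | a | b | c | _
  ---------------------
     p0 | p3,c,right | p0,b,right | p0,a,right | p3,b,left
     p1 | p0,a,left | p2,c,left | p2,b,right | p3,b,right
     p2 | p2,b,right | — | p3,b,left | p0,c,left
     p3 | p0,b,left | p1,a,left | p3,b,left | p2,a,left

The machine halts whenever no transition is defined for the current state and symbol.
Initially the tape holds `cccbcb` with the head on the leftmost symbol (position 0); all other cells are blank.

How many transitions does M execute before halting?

p0 | [c]ccbcb__   read c → write a, move right, go to p0
p0 | a[c]cbcb__   read c → write a, move right, go to p0
p0 | aa[c]bcb__   read c → write a, move right, go to p0
p0 | aaa[b]cb__   read b → write b, move right, go to p0
p0 | aaab[c]b__   read c → write a, move right, go to p0
p0 | aaaba[b]__   read b → write b, move right, go to p0
p0 | aaabab[_]_   read _ → write b, move left, go to p3
p3 | aaaba[b]b_   read b → write a, move left, go to p1
p1 | aaab[a]ab_   read a → write a, move left, go to p0
p0 | aaa[b]aab_   read b → write b, move right, go to p0
p0 | aaab[a]ab_   read a → write c, move right, go to p3
p3 | aaabc[a]b_   read a → write b, move left, go to p0
p0 | aaab[c]bb_   read c → write a, move right, go to p0
p0 | aaaba[b]b_   read b → write b, move right, go to p0
p0 | aaabab[b]_   read b → write b, move right, go to p0
p0 | aaababb[_]   read _ → write b, move left, go to p3
p3 | aaabab[b]b   read b → write a, move left, go to p1
p1 | aaaba[b]ab   read b → write c, move left, go to p2
p2 | aaab[a]cab   read a → write b, move right, go to p2
p2 | aaabb[c]ab   read c → write b, move left, go to p3
p3 | aaab[b]bab   read b → write a, move left, go to p1
p1 | aaa[b]abab   read b → write c, move left, go to p2
p2 | aa[a]cabab   read a → write b, move right, go to p2
p2 | aab[c]abab   read c → write b, move left, go to p3
p3 | aa[b]babab   read b → write a, move left, go to p1
p1 | a[a]ababab   read a → write a, move left, go to p0
p0 | [a]aababab   read a → write c, move right, go to p3
p3 | c[a]ababab   read a → write b, move left, go to p0
p0 | [c]bababab   read c → write a, move right, go to p0
p0 | a[b]ababab   read b → write b, move right, go to p0
p0 | ab[a]babab   read a → write c, move right, go to p3
p3 | abc[b]abab   read b → write a, move left, go to p1
p1 | ab[c]aabab   read c → write b, move right, go to p2
p2 | abb[a]abab   read a → write b, move right, go to p2
p2 | abbb[a]bab   read a → write b, move right, go to p2
p2 | abbbb[b]ab
M halts after 35 transitions.

35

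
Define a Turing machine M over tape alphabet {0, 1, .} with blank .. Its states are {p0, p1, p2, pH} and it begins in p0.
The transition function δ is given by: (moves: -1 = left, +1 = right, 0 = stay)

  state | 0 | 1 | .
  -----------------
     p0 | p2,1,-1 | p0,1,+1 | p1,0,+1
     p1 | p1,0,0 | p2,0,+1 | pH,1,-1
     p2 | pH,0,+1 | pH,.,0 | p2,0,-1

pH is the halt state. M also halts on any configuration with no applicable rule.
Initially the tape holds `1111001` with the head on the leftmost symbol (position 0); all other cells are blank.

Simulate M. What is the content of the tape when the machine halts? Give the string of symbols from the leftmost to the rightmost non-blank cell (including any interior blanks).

state=p0 head=0 tape=[1]111001   (p0,1)→(p0,1,+1)
state=p0 head=1 tape=1[1]11001   (p0,1)→(p0,1,+1)
state=p0 head=2 tape=11[1]1001   (p0,1)→(p0,1,+1)
state=p0 head=3 tape=111[1]001   (p0,1)→(p0,1,+1)
state=p0 head=4 tape=1111[0]01   (p0,0)→(p2,1,-1)
state=p2 head=3 tape=111[1]101   (p2,1)→(pH,.,0)
state=pH head=3 tape=111[.]101
The non-blank tape span at halt is 111.101.

111.101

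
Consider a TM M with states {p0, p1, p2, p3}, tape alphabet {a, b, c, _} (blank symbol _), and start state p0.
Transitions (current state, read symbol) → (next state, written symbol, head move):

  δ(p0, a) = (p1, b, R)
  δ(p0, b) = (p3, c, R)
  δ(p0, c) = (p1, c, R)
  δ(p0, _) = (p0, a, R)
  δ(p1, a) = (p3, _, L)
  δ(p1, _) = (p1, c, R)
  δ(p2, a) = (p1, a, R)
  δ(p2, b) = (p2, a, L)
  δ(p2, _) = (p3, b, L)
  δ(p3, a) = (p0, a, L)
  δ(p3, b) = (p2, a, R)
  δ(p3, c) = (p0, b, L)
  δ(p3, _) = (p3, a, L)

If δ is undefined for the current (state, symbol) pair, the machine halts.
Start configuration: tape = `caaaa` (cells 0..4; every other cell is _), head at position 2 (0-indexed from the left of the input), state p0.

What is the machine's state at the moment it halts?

state=p0 head=2 tape=_ca[a]aa   (p0,a)→(p1,b,R)
state=p1 head=3 tape=_cab[a]a   (p1,a)→(p3,_,L)
state=p3 head=2 tape=_ca[b]_a   (p3,b)→(p2,a,R)
state=p2 head=3 tape=_caa[_]a   (p2,_)→(p3,b,L)
state=p3 head=2 tape=_ca[a]ba   (p3,a)→(p0,a,L)
state=p0 head=1 tape=_c[a]aba   (p0,a)→(p1,b,R)
state=p1 head=2 tape=_cb[a]ba   (p1,a)→(p3,_,L)
state=p3 head=1 tape=_c[b]_ba   (p3,b)→(p2,a,R)
state=p2 head=2 tape=_ca[_]ba   (p2,_)→(p3,b,L)
state=p3 head=1 tape=_c[a]bba   (p3,a)→(p0,a,L)
state=p0 head=0 tape=_[c]abba   (p0,c)→(p1,c,R)
state=p1 head=1 tape=_c[a]bba   (p1,a)→(p3,_,L)
state=p3 head=0 tape=_[c]_bba   (p3,c)→(p0,b,L)
state=p0 head=-1 tape=[_]b_bba   (p0,_)→(p0,a,R)
state=p0 head=0 tape=a[b]_bba   (p0,b)→(p3,c,R)
state=p3 head=1 tape=ac[_]bba   (p3,_)→(p3,a,L)
state=p3 head=0 tape=a[c]abba   (p3,c)→(p0,b,L)
state=p0 head=-1 tape=[a]babba   (p0,a)→(p1,b,R)
state=p1 head=0 tape=b[b]abba
No transition is defined for (p1, b); M halts in state p1.

p1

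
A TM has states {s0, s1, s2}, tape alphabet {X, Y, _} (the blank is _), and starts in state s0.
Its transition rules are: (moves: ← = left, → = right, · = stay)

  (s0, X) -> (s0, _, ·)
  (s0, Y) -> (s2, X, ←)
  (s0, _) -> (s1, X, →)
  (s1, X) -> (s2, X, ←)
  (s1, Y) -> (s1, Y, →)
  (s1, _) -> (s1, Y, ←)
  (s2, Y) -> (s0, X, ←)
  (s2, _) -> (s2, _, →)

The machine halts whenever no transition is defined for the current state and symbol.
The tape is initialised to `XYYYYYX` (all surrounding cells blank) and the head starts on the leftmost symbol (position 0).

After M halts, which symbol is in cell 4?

X

s0 | [X]YYYYYX   read X → write _, move ·, go to s0
s0 | [_]YYYYYX   read _ → write X, move →, go to s1
s1 | X[Y]YYYYX   read Y → write Y, move →, go to s1
s1 | XY[Y]YYYX   read Y → write Y, move →, go to s1
s1 | XYY[Y]YYX   read Y → write Y, move →, go to s1
s1 | XYYY[Y]YX   read Y → write Y, move →, go to s1
s1 | XYYYY[Y]X   read Y → write Y, move →, go to s1
s1 | XYYYYY[X]   read X → write X, move ←, go to s2
s2 | XYYYY[Y]X   read Y → write X, move ←, go to s0
s0 | XYYY[Y]XX   read Y → write X, move ←, go to s2
s2 | XYY[Y]XXX   read Y → write X, move ←, go to s0
s0 | XY[Y]XXXX   read Y → write X, move ←, go to s2
s2 | X[Y]XXXXX   read Y → write X, move ←, go to s0
s0 | [X]XXXXXX   read X → write _, move ·, go to s0
s0 | [_]XXXXXX   read _ → write X, move →, go to s1
s1 | X[X]XXXXX   read X → write X, move ←, go to s2
s2 | [X]XXXXXX
Cell 4 holds X when M halts.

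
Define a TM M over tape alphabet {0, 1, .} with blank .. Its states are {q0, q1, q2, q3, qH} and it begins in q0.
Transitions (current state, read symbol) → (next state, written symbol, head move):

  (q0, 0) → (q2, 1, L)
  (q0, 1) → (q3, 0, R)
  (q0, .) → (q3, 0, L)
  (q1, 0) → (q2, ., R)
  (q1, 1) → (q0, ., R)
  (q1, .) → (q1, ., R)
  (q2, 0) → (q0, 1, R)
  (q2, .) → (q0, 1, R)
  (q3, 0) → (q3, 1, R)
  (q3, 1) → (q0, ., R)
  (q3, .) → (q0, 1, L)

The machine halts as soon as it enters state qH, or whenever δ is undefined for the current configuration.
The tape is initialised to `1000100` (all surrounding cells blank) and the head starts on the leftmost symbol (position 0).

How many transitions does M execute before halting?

23

q0 | [1]000100...   read 1 → write 0, move R, go to q3
q3 | 0[0]00100...   read 0 → write 1, move R, go to q3
q3 | 01[0]0100...   read 0 → write 1, move R, go to q3
q3 | 011[0]100...   read 0 → write 1, move R, go to q3
q3 | 0111[1]00...   read 1 → write ., move R, go to q0
q0 | 0111.[0]0...   read 0 → write 1, move L, go to q2
q2 | 0111[.]10...   read . → write 1, move R, go to q0
q0 | 01111[1]0...   read 1 → write 0, move R, go to q3
q3 | 011110[0]...   read 0 → write 1, move R, go to q3
q3 | 0111101[.]..   read . → write 1, move L, go to q0
q0 | 011110[1]1..   read 1 → write 0, move R, go to q3
q3 | 0111100[1]..   read 1 → write ., move R, go to q0
q0 | 0111100.[.].   read . → write 0, move L, go to q3
q3 | 0111100[.]0.   read . → write 1, move L, go to q0
q0 | 011110[0]10.   read 0 → write 1, move L, go to q2
q2 | 01111[0]110.   read 0 → write 1, move R, go to q0
q0 | 011111[1]10.   read 1 → write 0, move R, go to q3
q3 | 0111110[1]0.   read 1 → write ., move R, go to q0
q0 | 0111110.[0].   read 0 → write 1, move L, go to q2
q2 | 0111110[.]1.   read . → write 1, move R, go to q0
q0 | 01111101[1].   read 1 → write 0, move R, go to q3
q3 | 011111010[.]   read . → write 1, move L, go to q0
q0 | 01111101[0]1   read 0 → write 1, move L, go to q2
q2 | 0111110[1]11
M halts after 23 transitions.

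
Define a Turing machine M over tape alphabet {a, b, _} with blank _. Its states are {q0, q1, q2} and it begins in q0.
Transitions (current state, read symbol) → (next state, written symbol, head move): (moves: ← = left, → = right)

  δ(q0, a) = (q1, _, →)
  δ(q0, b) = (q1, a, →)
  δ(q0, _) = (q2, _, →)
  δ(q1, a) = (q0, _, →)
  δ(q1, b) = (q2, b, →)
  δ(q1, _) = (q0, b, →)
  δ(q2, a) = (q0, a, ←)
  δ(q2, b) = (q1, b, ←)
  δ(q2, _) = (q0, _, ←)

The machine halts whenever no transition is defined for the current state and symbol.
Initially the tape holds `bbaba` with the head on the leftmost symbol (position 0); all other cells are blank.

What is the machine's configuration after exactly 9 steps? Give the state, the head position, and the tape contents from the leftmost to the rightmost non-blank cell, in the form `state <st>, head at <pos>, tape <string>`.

state q0, head at 5, tape aa_a

state=q0 head=0 tape=[b]baba__   (q0,b)→(q1,a,→)
state=q1 head=1 tape=a[b]aba__   (q1,b)→(q2,b,→)
state=q2 head=2 tape=ab[a]ba__   (q2,a)→(q0,a,←)
state=q0 head=1 tape=a[b]aba__   (q0,b)→(q1,a,→)
state=q1 head=2 tape=aa[a]ba__   (q1,a)→(q0,_,→)
state=q0 head=3 tape=aa_[b]a__   (q0,b)→(q1,a,→)
state=q1 head=4 tape=aa_a[a]__   (q1,a)→(q0,_,→)
state=q0 head=5 tape=aa_a_[_]_   (q0,_)→(q2,_,→)
state=q2 head=6 tape=aa_a__[_]   (q2,_)→(q0,_,←)
state=q0 head=5 tape=aa_a_[_]_
After 9 steps: state q0, head at 5, tape aa_a.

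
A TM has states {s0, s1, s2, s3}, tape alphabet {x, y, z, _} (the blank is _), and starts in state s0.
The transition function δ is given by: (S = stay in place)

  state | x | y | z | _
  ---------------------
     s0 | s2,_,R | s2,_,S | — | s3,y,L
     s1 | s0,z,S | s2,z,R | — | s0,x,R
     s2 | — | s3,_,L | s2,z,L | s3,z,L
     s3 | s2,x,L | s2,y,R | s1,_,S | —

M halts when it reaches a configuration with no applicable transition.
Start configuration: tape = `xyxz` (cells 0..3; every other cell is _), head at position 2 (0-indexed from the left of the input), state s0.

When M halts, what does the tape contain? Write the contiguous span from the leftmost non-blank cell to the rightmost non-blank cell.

state=s0 head=2 tape=__xy[x]z   (s0,x)→(s2,_,R)
state=s2 head=3 tape=__xy_[z]   (s2,z)→(s2,z,L)
state=s2 head=2 tape=__xy[_]z   (s2,_)→(s3,z,L)
state=s3 head=1 tape=__x[y]zz   (s3,y)→(s2,y,R)
state=s2 head=2 tape=__xy[z]z   (s2,z)→(s2,z,L)
state=s2 head=1 tape=__x[y]zz   (s2,y)→(s3,_,L)
state=s3 head=0 tape=__[x]_zz   (s3,x)→(s2,x,L)
state=s2 head=-1 tape=_[_]x_zz   (s2,_)→(s3,z,L)
state=s3 head=-2 tape=[_]zx_zz
The non-blank tape span at halt is zx_zz.

zx_zz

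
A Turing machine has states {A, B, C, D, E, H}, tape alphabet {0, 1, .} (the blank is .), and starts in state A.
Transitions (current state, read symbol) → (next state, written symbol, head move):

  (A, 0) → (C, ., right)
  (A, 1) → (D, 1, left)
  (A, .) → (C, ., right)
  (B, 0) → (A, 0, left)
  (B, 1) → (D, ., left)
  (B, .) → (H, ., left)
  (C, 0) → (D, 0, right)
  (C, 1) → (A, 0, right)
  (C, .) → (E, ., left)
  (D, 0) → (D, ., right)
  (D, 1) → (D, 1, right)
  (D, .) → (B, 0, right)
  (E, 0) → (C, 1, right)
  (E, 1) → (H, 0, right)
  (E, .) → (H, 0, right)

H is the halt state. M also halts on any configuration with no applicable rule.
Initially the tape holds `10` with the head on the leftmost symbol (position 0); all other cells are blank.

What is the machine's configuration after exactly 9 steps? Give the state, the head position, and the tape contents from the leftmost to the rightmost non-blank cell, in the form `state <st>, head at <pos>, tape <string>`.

state B, head at 3, tape 00

A | .[1]0..   read 1 → write 1, move left, go to D
D | [.]10..   read . → write 0, move right, go to B
B | 0[1]0..   read 1 → write ., move left, go to D
D | [0].0..   read 0 → write ., move right, go to D
D | .[.]0..   read . → write 0, move right, go to B
B | .0[0]..   read 0 → write 0, move left, go to A
A | .[0]0..   read 0 → write ., move right, go to C
C | ..[0]..   read 0 → write 0, move right, go to D
D | ..0[.].   read . → write 0, move right, go to B
B | ..00[.]
After 9 steps: state B, head at 3, tape 00.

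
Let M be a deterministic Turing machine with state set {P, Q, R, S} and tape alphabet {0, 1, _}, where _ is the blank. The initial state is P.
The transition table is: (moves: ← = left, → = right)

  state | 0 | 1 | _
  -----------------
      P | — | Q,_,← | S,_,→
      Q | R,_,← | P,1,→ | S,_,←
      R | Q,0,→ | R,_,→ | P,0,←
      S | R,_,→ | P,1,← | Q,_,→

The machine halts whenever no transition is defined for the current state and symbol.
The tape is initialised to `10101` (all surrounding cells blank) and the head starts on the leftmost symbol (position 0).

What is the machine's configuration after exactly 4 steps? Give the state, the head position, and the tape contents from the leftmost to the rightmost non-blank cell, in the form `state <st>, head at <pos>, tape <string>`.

state=P head=0 tape=__[1]0101   (P,1)→(Q,_,←)
state=Q head=-1 tape=_[_]_0101   (Q,_)→(S,_,←)
state=S head=-2 tape=[_]__0101   (S,_)→(Q,_,→)
state=Q head=-1 tape=_[_]_0101   (Q,_)→(S,_,←)
state=S head=-2 tape=[_]__0101
After 4 steps: state S, head at -2, tape 0101.

state S, head at -2, tape 0101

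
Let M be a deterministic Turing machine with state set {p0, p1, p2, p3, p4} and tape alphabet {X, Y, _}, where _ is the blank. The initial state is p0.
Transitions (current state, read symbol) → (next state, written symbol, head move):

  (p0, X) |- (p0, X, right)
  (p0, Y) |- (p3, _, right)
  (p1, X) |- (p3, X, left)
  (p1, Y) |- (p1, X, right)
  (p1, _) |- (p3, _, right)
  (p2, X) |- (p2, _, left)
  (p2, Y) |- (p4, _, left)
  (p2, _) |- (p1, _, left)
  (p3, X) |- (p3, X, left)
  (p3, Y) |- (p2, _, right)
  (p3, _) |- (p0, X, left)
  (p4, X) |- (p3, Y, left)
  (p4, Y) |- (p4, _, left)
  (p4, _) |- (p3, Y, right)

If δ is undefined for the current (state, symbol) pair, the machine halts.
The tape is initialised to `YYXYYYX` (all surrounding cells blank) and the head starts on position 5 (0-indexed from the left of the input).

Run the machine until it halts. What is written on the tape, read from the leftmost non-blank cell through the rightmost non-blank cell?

YYXXXXX

state=p0 head=5 tape=YYXYY[Y]X_   (p0,Y)→(p3,_,right)
state=p3 head=6 tape=YYXYY_[X]_   (p3,X)→(p3,X,left)
state=p3 head=5 tape=YYXYY[_]X_   (p3,_)→(p0,X,left)
state=p0 head=4 tape=YYXY[Y]XX_   (p0,Y)→(p3,_,right)
state=p3 head=5 tape=YYXY_[X]X_   (p3,X)→(p3,X,left)
state=p3 head=4 tape=YYXY[_]XX_   (p3,_)→(p0,X,left)
state=p0 head=3 tape=YYX[Y]XXX_   (p0,Y)→(p3,_,right)
state=p3 head=4 tape=YYX_[X]XX_   (p3,X)→(p3,X,left)
state=p3 head=3 tape=YYX[_]XXX_   (p3,_)→(p0,X,left)
state=p0 head=2 tape=YY[X]XXXX_   (p0,X)→(p0,X,right)
state=p0 head=3 tape=YYX[X]XXX_   (p0,X)→(p0,X,right)
state=p0 head=4 tape=YYXX[X]XX_   (p0,X)→(p0,X,right)
state=p0 head=5 tape=YYXXX[X]X_   (p0,X)→(p0,X,right)
state=p0 head=6 tape=YYXXXX[X]_   (p0,X)→(p0,X,right)
state=p0 head=7 tape=YYXXXXX[_]
The non-blank tape span at halt is YYXXXXX.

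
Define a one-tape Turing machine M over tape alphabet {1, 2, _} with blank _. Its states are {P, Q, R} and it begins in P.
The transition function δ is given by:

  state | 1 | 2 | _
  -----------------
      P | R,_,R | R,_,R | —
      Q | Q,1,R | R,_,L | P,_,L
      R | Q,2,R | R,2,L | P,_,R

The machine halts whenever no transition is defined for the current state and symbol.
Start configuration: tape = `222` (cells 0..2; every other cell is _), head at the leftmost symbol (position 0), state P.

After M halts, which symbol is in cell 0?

state=P head=0 tape=[2]22__   (P,2)→(R,_,R)
state=R head=1 tape=_[2]2__   (R,2)→(R,2,L)
state=R head=0 tape=[_]22__   (R,_)→(P,_,R)
state=P head=1 tape=_[2]2__   (P,2)→(R,_,R)
state=R head=2 tape=__[2]__   (R,2)→(R,2,L)
state=R head=1 tape=_[_]2__   (R,_)→(P,_,R)
state=P head=2 tape=__[2]__   (P,2)→(R,_,R)
state=R head=3 tape=___[_]_   (R,_)→(P,_,R)
state=P head=4 tape=____[_]
Cell 0 holds _ when M halts.

_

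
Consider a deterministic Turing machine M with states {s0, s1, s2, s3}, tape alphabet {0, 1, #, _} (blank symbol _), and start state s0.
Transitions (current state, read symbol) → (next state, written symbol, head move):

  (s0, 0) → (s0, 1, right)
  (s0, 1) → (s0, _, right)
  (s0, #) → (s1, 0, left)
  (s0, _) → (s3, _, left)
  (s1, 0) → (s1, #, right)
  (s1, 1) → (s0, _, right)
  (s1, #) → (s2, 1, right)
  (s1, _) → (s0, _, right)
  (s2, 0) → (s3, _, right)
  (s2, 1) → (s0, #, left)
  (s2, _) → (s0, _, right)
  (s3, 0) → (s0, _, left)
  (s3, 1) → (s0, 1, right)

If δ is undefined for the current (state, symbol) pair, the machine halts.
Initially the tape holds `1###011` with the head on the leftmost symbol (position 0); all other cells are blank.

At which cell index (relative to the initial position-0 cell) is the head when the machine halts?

6

state=s0 head=0 tape=[1]###011_   (s0,1)→(s0,_,right)
state=s0 head=1 tape=_[#]##011_   (s0,#)→(s1,0,left)
state=s1 head=0 tape=[_]0##011_   (s1,_)→(s0,_,right)
state=s0 head=1 tape=_[0]##011_   (s0,0)→(s0,1,right)
state=s0 head=2 tape=_1[#]#011_   (s0,#)→(s1,0,left)
state=s1 head=1 tape=_[1]0#011_   (s1,1)→(s0,_,right)
state=s0 head=2 tape=__[0]#011_   (s0,0)→(s0,1,right)
state=s0 head=3 tape=__1[#]011_   (s0,#)→(s1,0,left)
state=s1 head=2 tape=__[1]0011_   (s1,1)→(s0,_,right)
state=s0 head=3 tape=___[0]011_   (s0,0)→(s0,1,right)
state=s0 head=4 tape=___1[0]11_   (s0,0)→(s0,1,right)
state=s0 head=5 tape=___11[1]1_   (s0,1)→(s0,_,right)
state=s0 head=6 tape=___11_[1]_   (s0,1)→(s0,_,right)
state=s0 head=7 tape=___11__[_]   (s0,_)→(s3,_,left)
state=s3 head=6 tape=___11_[_]_
At halt the head is at cell 6.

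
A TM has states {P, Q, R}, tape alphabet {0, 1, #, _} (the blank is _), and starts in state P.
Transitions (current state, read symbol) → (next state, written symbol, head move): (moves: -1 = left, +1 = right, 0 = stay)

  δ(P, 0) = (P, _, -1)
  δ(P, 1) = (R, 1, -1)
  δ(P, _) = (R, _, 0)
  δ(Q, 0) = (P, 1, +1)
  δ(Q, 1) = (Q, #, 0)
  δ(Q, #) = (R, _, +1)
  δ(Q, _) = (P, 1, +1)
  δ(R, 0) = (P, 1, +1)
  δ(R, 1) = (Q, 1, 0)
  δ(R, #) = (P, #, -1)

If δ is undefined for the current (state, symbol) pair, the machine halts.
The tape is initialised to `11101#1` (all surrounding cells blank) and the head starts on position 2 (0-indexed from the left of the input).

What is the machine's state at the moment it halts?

R

P | 11[1]01#1   read 1 → write 1, move -1, go to R
R | 1[1]101#1   read 1 → write 1, move 0, go to Q
Q | 1[1]101#1   read 1 → write #, move 0, go to Q
Q | 1[#]101#1   read # → write _, move +1, go to R
R | 1_[1]01#1   read 1 → write 1, move 0, go to Q
Q | 1_[1]01#1   read 1 → write #, move 0, go to Q
Q | 1_[#]01#1   read # → write _, move +1, go to R
R | 1__[0]1#1   read 0 → write 1, move +1, go to P
P | 1__1[1]#1   read 1 → write 1, move -1, go to R
R | 1__[1]1#1   read 1 → write 1, move 0, go to Q
Q | 1__[1]1#1   read 1 → write #, move 0, go to Q
Q | 1__[#]1#1   read # → write _, move +1, go to R
R | 1___[1]#1   read 1 → write 1, move 0, go to Q
Q | 1___[1]#1   read 1 → write #, move 0, go to Q
Q | 1___[#]#1   read # → write _, move +1, go to R
R | 1____[#]1   read # → write #, move -1, go to P
P | 1___[_]#1   read _ → write _, move 0, go to R
R | 1___[_]#1
No transition is defined for (R, _); M halts in state R.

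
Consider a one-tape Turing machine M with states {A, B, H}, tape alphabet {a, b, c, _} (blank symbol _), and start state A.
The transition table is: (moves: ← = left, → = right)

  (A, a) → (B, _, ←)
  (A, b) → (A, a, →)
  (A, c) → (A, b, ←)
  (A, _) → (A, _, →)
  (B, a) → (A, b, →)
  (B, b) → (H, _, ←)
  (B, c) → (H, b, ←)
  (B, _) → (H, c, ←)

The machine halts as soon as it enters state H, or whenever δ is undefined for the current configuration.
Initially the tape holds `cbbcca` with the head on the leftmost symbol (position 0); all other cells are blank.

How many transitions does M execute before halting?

13

A | _[c]bbcca   read c → write b, move ←, go to A
A | [_]bbbcca   read _ → write _, move →, go to A
A | _[b]bbcca   read b → write a, move →, go to A
A | _a[b]bcca   read b → write a, move →, go to A
A | _aa[b]cca   read b → write a, move →, go to A
A | _aaa[c]ca   read c → write b, move ←, go to A
A | _aa[a]bca   read a → write _, move ←, go to B
B | _a[a]_bca   read a → write b, move →, go to A
A | _ab[_]bca   read _ → write _, move →, go to A
A | _ab_[b]ca   read b → write a, move →, go to A
A | _ab_a[c]a   read c → write b, move ←, go to A
A | _ab_[a]ba   read a → write _, move ←, go to B
B | _ab[_]_ba   read _ → write c, move ←, go to H
H | _a[b]c_ba
M halts after 13 transitions.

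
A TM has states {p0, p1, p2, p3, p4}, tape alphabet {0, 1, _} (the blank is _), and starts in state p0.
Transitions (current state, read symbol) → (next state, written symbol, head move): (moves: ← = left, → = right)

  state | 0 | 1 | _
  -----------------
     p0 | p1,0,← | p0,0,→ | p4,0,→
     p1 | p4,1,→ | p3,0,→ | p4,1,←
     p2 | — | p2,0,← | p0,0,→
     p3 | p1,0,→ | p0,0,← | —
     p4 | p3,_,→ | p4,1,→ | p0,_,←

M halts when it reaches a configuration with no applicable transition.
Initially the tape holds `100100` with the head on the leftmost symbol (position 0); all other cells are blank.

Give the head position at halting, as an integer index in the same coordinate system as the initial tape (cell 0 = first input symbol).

7

state=p0 head=0 tape=[1]00100__   (p0,1)→(p0,0,→)
state=p0 head=1 tape=0[0]0100__   (p0,0)→(p1,0,←)
state=p1 head=0 tape=[0]00100__   (p1,0)→(p4,1,→)
state=p4 head=1 tape=1[0]0100__   (p4,0)→(p3,_,→)
state=p3 head=2 tape=1_[0]100__   (p3,0)→(p1,0,→)
state=p1 head=3 tape=1_0[1]00__   (p1,1)→(p3,0,→)
state=p3 head=4 tape=1_00[0]0__   (p3,0)→(p1,0,→)
state=p1 head=5 tape=1_000[0]__   (p1,0)→(p4,1,→)
state=p4 head=6 tape=1_0001[_]_   (p4,_)→(p0,_,←)
state=p0 head=5 tape=1_000[1]__   (p0,1)→(p0,0,→)
state=p0 head=6 tape=1_0000[_]_   (p0,_)→(p4,0,→)
state=p4 head=7 tape=1_00000[_]   (p4,_)→(p0,_,←)
state=p0 head=6 tape=1_0000[0]_   (p0,0)→(p1,0,←)
state=p1 head=5 tape=1_000[0]0_   (p1,0)→(p4,1,→)
state=p4 head=6 tape=1_0001[0]_   (p4,0)→(p3,_,→)
state=p3 head=7 tape=1_0001_[_]
At halt the head is at cell 7.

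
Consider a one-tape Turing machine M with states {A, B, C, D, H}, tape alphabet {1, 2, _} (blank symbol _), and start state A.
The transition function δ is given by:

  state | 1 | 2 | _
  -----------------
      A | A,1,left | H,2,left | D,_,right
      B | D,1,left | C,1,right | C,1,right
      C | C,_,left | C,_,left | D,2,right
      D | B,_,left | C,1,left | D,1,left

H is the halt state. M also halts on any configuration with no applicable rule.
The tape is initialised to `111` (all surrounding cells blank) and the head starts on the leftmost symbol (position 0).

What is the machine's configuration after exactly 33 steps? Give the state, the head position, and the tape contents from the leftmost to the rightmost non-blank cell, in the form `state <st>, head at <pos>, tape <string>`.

state=A head=0 tape=_____[1]11_   (A,1)→(A,1,left)
state=A head=-1 tape=____[_]111_   (A,_)→(D,_,right)
state=D head=0 tape=_____[1]11_   (D,1)→(B,_,left)
state=B head=-1 tape=____[_]_11_   (B,_)→(C,1,right)
state=C head=0 tape=____1[_]11_   (C,_)→(D,2,right)
state=D head=1 tape=____12[1]1_   (D,1)→(B,_,left)
state=B head=0 tape=____1[2]_1_   (B,2)→(C,1,right)
state=C head=1 tape=____11[_]1_   (C,_)→(D,2,right)
state=D head=2 tape=____112[1]_   (D,1)→(B,_,left)
state=B head=1 tape=____11[2]__   (B,2)→(C,1,right)
state=C head=2 tape=____111[_]_   (C,_)→(D,2,right)
state=D head=3 tape=____1112[_]   (D,_)→(D,1,left)
state=D head=2 tape=____111[2]1   (D,2)→(C,1,left)
state=C head=1 tape=____11[1]11   (C,1)→(C,_,left)
state=C head=0 tape=____1[1]_11   (C,1)→(C,_,left)
state=C head=-1 tape=____[1]__11   (C,1)→(C,_,left)
state=C head=-2 tape=___[_]___11   (C,_)→(D,2,right)
state=D head=-1 tape=___2[_]__11   (D,_)→(D,1,left)
state=D head=-2 tape=___[2]1__11   (D,2)→(C,1,left)
state=C head=-3 tape=__[_]11__11   (C,_)→(D,2,right)
state=D head=-2 tape=__2[1]1__11   (D,1)→(B,_,left)
state=B head=-3 tape=__[2]_1__11   (B,2)→(C,1,right)
state=C head=-2 tape=__1[_]1__11   (C,_)→(D,2,right)
state=D head=-1 tape=__12[1]__11   (D,1)→(B,_,left)
state=B head=-2 tape=__1[2]___11   (B,2)→(C,1,right)
state=C head=-1 tape=__11[_]__11   (C,_)→(D,2,right)
state=D head=0 tape=__112[_]_11   (D,_)→(D,1,left)
state=D head=-1 tape=__11[2]1_11   (D,2)→(C,1,left)
state=C head=-2 tape=__1[1]11_11   (C,1)→(C,_,left)
state=C head=-3 tape=__[1]_11_11   (C,1)→(C,_,left)
state=C head=-4 tape=_[_]__11_11   (C,_)→(D,2,right)
state=D head=-3 tape=_2[_]_11_11   (D,_)→(D,1,left)
state=D head=-4 tape=_[2]1_11_11   (D,2)→(C,1,left)
state=C head=-5 tape=[_]11_11_11
After 33 steps: state C, head at -5, tape 11_11_11.

state C, head at -5, tape 11_11_11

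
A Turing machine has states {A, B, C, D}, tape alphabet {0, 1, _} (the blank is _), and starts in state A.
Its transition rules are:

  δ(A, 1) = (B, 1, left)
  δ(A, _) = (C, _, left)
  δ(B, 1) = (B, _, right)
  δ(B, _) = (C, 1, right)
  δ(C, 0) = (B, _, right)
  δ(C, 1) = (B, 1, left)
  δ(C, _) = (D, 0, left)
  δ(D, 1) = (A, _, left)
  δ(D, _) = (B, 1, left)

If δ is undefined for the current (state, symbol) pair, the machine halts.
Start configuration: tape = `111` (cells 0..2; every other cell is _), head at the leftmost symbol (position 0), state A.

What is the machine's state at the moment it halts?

A | _[1]11__   read 1 → write 1, move left, go to B
B | [_]111__   read _ → write 1, move right, go to C
C | 1[1]11__   read 1 → write 1, move left, go to B
B | [1]111__   read 1 → write _, move right, go to B
B | _[1]11__   read 1 → write _, move right, go to B
B | __[1]1__   read 1 → write _, move right, go to B
B | ___[1]__   read 1 → write _, move right, go to B
B | ____[_]_   read _ → write 1, move right, go to C
C | ____1[_]   read _ → write 0, move left, go to D
D | ____[1]0   read 1 → write _, move left, go to A
A | ___[_]_0   read _ → write _, move left, go to C
C | __[_]__0   read _ → write 0, move left, go to D
D | _[_]0__0   read _ → write 1, move left, go to B
B | [_]10__0   read _ → write 1, move right, go to C
C | 1[1]0__0   read 1 → write 1, move left, go to B
B | [1]10__0   read 1 → write _, move right, go to B
B | _[1]0__0   read 1 → write _, move right, go to B
B | __[0]__0
No transition is defined for (B, 0); M halts in state B.

B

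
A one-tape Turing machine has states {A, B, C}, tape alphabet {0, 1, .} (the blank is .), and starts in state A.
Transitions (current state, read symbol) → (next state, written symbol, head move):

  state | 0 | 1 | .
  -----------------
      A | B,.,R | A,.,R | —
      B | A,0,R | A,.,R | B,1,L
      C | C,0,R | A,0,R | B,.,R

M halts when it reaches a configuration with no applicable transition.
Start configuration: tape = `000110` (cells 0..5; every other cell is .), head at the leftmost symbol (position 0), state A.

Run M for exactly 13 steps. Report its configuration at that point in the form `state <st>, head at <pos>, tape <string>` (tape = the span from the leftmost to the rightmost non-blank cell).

state A, head at 3, tape 0.1111

A | [0]00110.   read 0 → write ., move R, go to B
B | .[0]0110.   read 0 → write 0, move R, go to A
A | .0[0]110.   read 0 → write ., move R, go to B
B | .0.[1]10.   read 1 → write ., move R, go to A
A | .0..[1]0.   read 1 → write ., move R, go to A
A | .0...[0].   read 0 → write ., move R, go to B
B | .0....[.]   read . → write 1, move L, go to B
B | .0...[.]1   read . → write 1, move L, go to B
B | .0..[.]11   read . → write 1, move L, go to B
B | .0.[.]111   read . → write 1, move L, go to B
B | .0[.]1111   read . → write 1, move L, go to B
B | .[0]11111   read 0 → write 0, move R, go to A
A | .0[1]1111   read 1 → write ., move R, go to A
A | .0.[1]111
After 13 steps: state A, head at 3, tape 0.1111.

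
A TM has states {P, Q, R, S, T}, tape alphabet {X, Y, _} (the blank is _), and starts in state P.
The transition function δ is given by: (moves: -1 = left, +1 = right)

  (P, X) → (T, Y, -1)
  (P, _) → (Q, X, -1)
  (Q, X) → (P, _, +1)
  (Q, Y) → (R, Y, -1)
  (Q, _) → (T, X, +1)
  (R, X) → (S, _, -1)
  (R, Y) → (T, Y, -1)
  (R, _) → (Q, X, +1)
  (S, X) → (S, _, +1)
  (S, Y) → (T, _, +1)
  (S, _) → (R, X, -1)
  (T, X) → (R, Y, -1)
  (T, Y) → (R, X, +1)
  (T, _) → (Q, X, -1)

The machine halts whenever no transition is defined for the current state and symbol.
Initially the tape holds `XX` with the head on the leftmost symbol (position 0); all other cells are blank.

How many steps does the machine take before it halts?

16

P | ____[X]X   read X → write Y, move -1, go to T
T | ___[_]YX   read _ → write X, move -1, go to Q
Q | __[_]XYX   read _ → write X, move +1, go to T
T | __X[X]YX   read X → write Y, move -1, go to R
R | __[X]YYX   read X → write _, move -1, go to S
S | _[_]_YYX   read _ → write X, move -1, go to R
R | [_]X_YYX   read _ → write X, move +1, go to Q
Q | X[X]_YYX   read X → write _, move +1, go to P
P | X_[_]YYX   read _ → write X, move -1, go to Q
Q | X[_]XYYX   read _ → write X, move +1, go to T
T | XX[X]YYX   read X → write Y, move -1, go to R
R | X[X]YYYX   read X → write _, move -1, go to S
S | [X]_YYYX   read X → write _, move +1, go to S
S | _[_]YYYX   read _ → write X, move -1, go to R
R | [_]XYYYX   read _ → write X, move +1, go to Q
Q | X[X]YYYX   read X → write _, move +1, go to P
P | X_[Y]YYX
M halts after 16 transitions.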